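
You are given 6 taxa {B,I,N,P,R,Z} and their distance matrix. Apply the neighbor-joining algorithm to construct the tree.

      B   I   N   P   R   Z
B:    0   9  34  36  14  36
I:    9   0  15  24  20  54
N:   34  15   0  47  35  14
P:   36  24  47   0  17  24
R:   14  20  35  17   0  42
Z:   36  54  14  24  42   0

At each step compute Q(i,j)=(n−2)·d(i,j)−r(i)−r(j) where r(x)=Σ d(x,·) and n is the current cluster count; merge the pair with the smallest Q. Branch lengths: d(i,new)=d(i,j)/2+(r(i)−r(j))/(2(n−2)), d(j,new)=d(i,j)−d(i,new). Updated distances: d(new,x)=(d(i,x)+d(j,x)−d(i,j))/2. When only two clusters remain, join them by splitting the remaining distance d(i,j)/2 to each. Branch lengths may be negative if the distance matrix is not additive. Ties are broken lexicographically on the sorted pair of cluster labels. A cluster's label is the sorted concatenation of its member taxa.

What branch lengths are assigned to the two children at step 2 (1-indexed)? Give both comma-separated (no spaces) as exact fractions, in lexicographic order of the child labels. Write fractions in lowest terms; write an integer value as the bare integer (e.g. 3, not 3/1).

67/12,41/12

iteration 1: select N,Z (d=14, Q=-259); attach at lengths (31/8, 81/8); label the merged cluster NZ
  updated: d(B,NZ)=28, d(I,NZ)=55/2, d(NZ,P)=57/2, d(NZ,R)=63/2
iteration 2: select B,I (d=9, Q=-281/2); attach at lengths (67/12, 41/12); label the merged cluster BI
  updated: d(BI,NZ)=93/4, d(BI,P)=51/2, d(BI,R)=25/2
iteration 3: select BI,NZ (d=93/4, Q=-98); attach at lengths (49/8, 137/8); label the merged cluster BINZ
  updated: d(BINZ,P)=123/8, d(BINZ,R)=83/8
iteration 4: select BINZ,P (d=123/8, Q=-171/4); attach at lengths (35/8, 11); label the merged cluster BINPZ
  updated: d(BINPZ,R)=6
iteration 5: select BINPZ,R (d=6); attach at lengths (3, 3); label the merged cluster BINPRZ
final tree: ((((B:67/12,I:41/12):49/8,(N:31/8,Z:81/8):137/8):35/8,P:11):3,R:3)
total length: 541/8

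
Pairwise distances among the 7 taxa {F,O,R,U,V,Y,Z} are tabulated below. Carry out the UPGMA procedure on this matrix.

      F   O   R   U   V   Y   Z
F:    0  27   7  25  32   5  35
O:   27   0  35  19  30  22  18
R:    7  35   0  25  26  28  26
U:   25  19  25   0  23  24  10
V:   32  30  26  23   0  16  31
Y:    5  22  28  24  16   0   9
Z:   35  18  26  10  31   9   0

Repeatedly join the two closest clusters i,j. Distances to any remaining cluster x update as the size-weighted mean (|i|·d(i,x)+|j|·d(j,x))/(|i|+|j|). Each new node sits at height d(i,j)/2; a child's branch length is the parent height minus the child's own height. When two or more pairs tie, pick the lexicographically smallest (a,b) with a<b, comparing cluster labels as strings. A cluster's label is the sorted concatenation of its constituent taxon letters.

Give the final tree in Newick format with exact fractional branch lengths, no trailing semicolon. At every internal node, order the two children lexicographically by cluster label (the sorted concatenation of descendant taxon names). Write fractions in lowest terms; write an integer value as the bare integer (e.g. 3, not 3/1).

1. join F+Y (d=5) ⇒ FY; edges |F|=5/2, |Y|=5/2
  updated: d(FY,O)=49/2, d(FY,R)=35/2, d(FY,U)=49/2, d(FY,V)=24, d(FY,Z)=22
2. join U+Z (d=10) ⇒ UZ; edges |U|=5, |Z|=5
  updated: d(FY,UZ)=93/4, d(O,UZ)=37/2, d(R,UZ)=51/2, d(UZ,V)=27
3. join FY+R (d=35/2) ⇒ FRY; edges |FY|=25/4, |R|=35/4
  updated: d(FRY,O)=28, d(FRY,UZ)=24, d(FRY,V)=74/3
4. join O+UZ (d=37/2) ⇒ OUZ; edges |O|=37/4, |UZ|=17/4
  updated: d(FRY,OUZ)=76/3, d(OUZ,V)=28
5. join FRY+V (d=74/3) ⇒ FRVY; edges |FRY|=43/12, |V|=37/3
  updated: d(FRVY,OUZ)=26
6. join FRVY+OUZ (d=26) ⇒ FORUVYZ; edges |FRVY|=2/3, |OUZ|=15/4
final tree: ((((F:5/2,Y:5/2):25/4,R:35/4):43/12,V:37/3):2/3,(O:37/4,(U:5,Z:5):17/4):15/4)
total length: 383/6

((((F:5/2,Y:5/2):25/4,R:35/4):43/12,V:37/3):2/3,(O:37/4,(U:5,Z:5):17/4):15/4)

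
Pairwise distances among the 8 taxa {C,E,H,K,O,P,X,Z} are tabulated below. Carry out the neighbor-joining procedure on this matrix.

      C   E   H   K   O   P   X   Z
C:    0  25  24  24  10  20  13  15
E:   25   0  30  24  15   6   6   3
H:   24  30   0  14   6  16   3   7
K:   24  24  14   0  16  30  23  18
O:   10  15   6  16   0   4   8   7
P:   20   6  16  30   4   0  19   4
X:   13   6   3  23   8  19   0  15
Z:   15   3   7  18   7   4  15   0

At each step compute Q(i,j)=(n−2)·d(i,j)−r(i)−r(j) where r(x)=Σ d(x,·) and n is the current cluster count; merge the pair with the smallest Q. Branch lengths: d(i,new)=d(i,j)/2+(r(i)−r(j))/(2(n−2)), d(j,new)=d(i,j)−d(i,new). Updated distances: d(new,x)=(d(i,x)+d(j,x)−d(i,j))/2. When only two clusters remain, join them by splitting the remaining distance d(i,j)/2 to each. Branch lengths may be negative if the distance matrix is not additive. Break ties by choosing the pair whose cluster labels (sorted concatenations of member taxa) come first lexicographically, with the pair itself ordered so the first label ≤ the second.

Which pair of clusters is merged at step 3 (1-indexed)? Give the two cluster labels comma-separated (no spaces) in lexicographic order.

H,X

iteration 1: select E,P (d=6, Q=-172); attach at lengths (23/6, 13/6); label the merged cluster EP
  updated: d(C,EP)=39/2, d(EP,H)=20, d(EP,K)=24, d(EP,O)=13/2, d(EP,X)=19/2, d(EP,Z)=1/2
iteration 2: select EP,Z (d=1/2, Q=-140); attach at lengths (2, -3/2); label the merged cluster EPZ
  updated: d(C,EPZ)=17, d(EPZ,H)=53/4, d(EPZ,K)=83/4, d(EPZ,O)=13/2, d(EPZ,X)=12
iteration 3: select H,X (d=3, Q=-429/4); attach at lengths (53/32, 43/32); label the merged cluster HX
  updated: d(C,HX)=17, d(EPZ,HX)=89/8, d(HX,K)=17, d(HX,O)=11/2
iteration 4: select HX,K (d=17, Q=-619/8); attach at lengths (191/48, 625/48); label the merged cluster HKX
  updated: d(C,HKX)=12, d(EPZ,HKX)=119/16, d(HKX,O)=9/4
iteration 5: select C,O (d=10, Q=-151/4); attach at lengths (161/16, -1/16); label the merged cluster CO
  updated: d(CO,EPZ)=27/4, d(CO,HKX)=17/8
iteration 6: select CO,EPZ (d=27/4, Q=-261/16); attach at lengths (23/32, 193/32); label the merged cluster CEOPZ
  updated: d(CEOPZ,HKX)=45/32
iteration 7: select CEOPZ,HKX (d=45/32); attach at lengths (45/64, 45/64); label the merged cluster CEHKOPXZ
final tree: (((C:161/16,O:-1/16):23/32,((E:23/6,P:13/6):2,Z:-3/2):193/32):45/64,((H:53/32,X:43/32):191/48,K:625/48):45/64)
total length: 1429/32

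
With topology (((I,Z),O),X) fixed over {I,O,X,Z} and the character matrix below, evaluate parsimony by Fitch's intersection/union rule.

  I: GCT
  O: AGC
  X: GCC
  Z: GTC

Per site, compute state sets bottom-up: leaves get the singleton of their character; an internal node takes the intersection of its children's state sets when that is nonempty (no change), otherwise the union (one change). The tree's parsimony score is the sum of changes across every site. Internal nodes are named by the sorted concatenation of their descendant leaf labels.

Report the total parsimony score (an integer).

4

[col 0] IZ: children I:{G}, Z:{G} ∩→ {G}; cost 0
[col 0] IOZ: children IZ:{G}, O:{A} ∪→ {A,G}; cost 1
[col 0] IOXZ: children IOZ:{A,G}, X:{G} ∩→ {G}; cost 0
[col 1] IZ: children I:{C}, Z:{T} ∪→ {C,T}; cost 1
[col 1] IOZ: children IZ:{C,T}, O:{G} ∪→ {C,G,T}; cost 1
[col 1] IOXZ: children IOZ:{C,G,T}, X:{C} ∩→ {C}; cost 0
[col 2] IZ: children I:{T}, Z:{C} ∪→ {C,T}; cost 1
[col 2] IOZ: children IZ:{C,T}, O:{C} ∩→ {C}; cost 0
[col 2] IOXZ: children IOZ:{C}, X:{C} ∩→ {C}; cost 0
per-site changes: [1, 2, 1]; total = 4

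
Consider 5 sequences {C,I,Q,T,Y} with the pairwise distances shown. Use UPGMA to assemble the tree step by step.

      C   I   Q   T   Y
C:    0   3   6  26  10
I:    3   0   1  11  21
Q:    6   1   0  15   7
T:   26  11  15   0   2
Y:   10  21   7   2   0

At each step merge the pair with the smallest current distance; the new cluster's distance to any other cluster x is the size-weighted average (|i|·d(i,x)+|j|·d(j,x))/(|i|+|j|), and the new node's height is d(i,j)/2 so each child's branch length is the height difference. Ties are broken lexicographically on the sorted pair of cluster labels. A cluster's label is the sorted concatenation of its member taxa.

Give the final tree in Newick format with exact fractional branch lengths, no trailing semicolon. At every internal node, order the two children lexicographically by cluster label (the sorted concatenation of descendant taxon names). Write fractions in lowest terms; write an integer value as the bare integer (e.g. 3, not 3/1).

((C:9/4,(I:1/2,Q:1/2):7/4):21/4,(T:1,Y:1):13/2)

iteration 1: select I,Q (d=1); attach at lengths (1/2, 1/2); label the merged cluster IQ
  updated: d(C,IQ)=9/2, d(IQ,T)=13, d(IQ,Y)=14
iteration 2: select T,Y (d=2); attach at lengths (1, 1); label the merged cluster TY
  updated: d(C,TY)=18, d(IQ,TY)=27/2
iteration 3: select C,IQ (d=9/2); attach at lengths (9/4, 7/4); label the merged cluster CIQ
  updated: d(CIQ,TY)=15
iteration 4: select CIQ,TY (d=15); attach at lengths (21/4, 13/2); label the merged cluster CIQTY
final tree: ((C:9/4,(I:1/2,Q:1/2):7/4):21/4,(T:1,Y:1):13/2)
total length: 75/4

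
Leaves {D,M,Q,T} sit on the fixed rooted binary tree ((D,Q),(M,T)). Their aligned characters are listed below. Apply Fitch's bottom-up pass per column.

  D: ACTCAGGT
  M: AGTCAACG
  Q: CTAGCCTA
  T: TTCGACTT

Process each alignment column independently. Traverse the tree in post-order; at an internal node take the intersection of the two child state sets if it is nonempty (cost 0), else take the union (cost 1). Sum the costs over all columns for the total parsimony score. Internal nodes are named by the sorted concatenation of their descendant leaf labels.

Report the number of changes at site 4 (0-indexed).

1

site 0, node DQ: D={A} ∪ Q={C} → {A,C} (+1)
site 0, node MT: M={A} ∪ T={T} → {A,T} (+1)
site 0, node DMQT: DQ={A,C} ∩ MT={A,T} → {A} (+0)
site 1, node DQ: D={C} ∪ Q={T} → {C,T} (+1)
site 1, node MT: M={G} ∪ T={T} → {G,T} (+1)
site 1, node DMQT: DQ={C,T} ∩ MT={G,T} → {T} (+0)
site 2, node DQ: D={T} ∪ Q={A} → {A,T} (+1)
site 2, node MT: M={T} ∪ T={C} → {C,T} (+1)
site 2, node DMQT: DQ={A,T} ∩ MT={C,T} → {T} (+0)
site 3, node DQ: D={C} ∪ Q={G} → {C,G} (+1)
site 3, node MT: M={C} ∪ T={G} → {C,G} (+1)
site 3, node DMQT: DQ={C,G} ∩ MT={C,G} → {C,G} (+0)
site 4, node DQ: D={A} ∪ Q={C} → {A,C} (+1)
site 4, node MT: M={A} ∩ T={A} → {A} (+0)
site 4, node DMQT: DQ={A,C} ∩ MT={A} → {A} (+0)
site 5, node DQ: D={G} ∪ Q={C} → {C,G} (+1)
site 5, node MT: M={A} ∪ T={C} → {A,C} (+1)
site 5, node DMQT: DQ={C,G} ∩ MT={A,C} → {C} (+0)
site 6, node DQ: D={G} ∪ Q={T} → {G,T} (+1)
site 6, node MT: M={C} ∪ T={T} → {C,T} (+1)
site 6, node DMQT: DQ={G,T} ∩ MT={C,T} → {T} (+0)
site 7, node DQ: D={T} ∪ Q={A} → {A,T} (+1)
site 7, node MT: M={G} ∪ T={T} → {G,T} (+1)
site 7, node DMQT: DQ={A,T} ∩ MT={G,T} → {T} (+0)
per-site changes: [2, 2, 2, 2, 1, 2, 2, 2]; total = 15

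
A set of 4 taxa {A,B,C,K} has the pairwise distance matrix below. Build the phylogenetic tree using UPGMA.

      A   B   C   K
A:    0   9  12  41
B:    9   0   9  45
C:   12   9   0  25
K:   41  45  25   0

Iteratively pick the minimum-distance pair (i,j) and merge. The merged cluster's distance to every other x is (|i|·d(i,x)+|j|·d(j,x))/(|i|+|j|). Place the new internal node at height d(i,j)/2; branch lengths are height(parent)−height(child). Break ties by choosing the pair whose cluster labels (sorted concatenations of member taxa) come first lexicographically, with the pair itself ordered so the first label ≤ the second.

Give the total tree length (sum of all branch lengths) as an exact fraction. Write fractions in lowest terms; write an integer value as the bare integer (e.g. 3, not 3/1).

iteration 1: select A,B (d=9); attach at lengths (9/2, 9/2); label the merged cluster AB
  updated: d(AB,C)=21/2, d(AB,K)=43
iteration 2: select AB,C (d=21/2); attach at lengths (3/4, 21/4); label the merged cluster ABC
  updated: d(ABC,K)=37
iteration 3: select ABC,K (d=37); attach at lengths (53/4, 37/2); label the merged cluster ABCK
final tree: (((A:9/2,B:9/2):3/4,C:21/4):53/4,K:37/2)
total length: 187/4

187/4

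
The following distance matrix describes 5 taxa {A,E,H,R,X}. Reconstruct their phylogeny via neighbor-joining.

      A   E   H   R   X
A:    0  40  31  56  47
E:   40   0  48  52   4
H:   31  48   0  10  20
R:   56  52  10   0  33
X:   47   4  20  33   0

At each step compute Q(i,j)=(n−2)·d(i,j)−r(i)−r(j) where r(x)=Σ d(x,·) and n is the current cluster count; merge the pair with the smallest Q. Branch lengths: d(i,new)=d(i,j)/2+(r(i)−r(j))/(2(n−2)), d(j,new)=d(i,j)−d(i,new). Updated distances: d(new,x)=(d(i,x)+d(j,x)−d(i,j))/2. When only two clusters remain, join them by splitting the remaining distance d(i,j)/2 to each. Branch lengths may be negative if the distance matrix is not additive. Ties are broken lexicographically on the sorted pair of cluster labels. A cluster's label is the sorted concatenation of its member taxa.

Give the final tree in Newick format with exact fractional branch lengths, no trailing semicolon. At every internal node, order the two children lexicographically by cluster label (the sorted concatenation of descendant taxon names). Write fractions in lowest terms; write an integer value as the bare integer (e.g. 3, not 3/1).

step 1: merge (E,X) at d=4, Q=-236; branch lengths E→26/3, X→-14/3; new cluster EX
  updated: d(A,EX)=83/2, d(EX,H)=32, d(EX,R)=81/2
step 2: merge (A,EX) at d=83/2, Q=-319/2; branch lengths A→195/8, EX→137/8; new cluster AEX
  updated: d(AEX,H)=43/4, d(AEX,R)=55/2
step 3: merge (AEX,H) at d=43/4, Q=-193/4; branch lengths AEX→113/8, H→-27/8; new cluster AEHX
  updated: d(AEHX,R)=107/8
step 4: merge (AEHX,R) at d=107/8; branch lengths AEHX→107/16, R→107/16; new cluster AEHRX
final tree: (((A:195/8,(E:26/3,X:-14/3):137/8):113/8,H:-27/8):107/16,R:107/16)
total length: 557/8

(((A:195/8,(E:26/3,X:-14/3):137/8):113/8,H:-27/8):107/16,R:107/16)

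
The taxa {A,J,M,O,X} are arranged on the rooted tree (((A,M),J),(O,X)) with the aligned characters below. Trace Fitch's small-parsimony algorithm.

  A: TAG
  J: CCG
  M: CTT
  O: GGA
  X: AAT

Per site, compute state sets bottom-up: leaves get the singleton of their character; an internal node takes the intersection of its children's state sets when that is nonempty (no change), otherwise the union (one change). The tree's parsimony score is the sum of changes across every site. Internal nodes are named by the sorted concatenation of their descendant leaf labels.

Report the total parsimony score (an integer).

9

site 0, node AM: A={T} ∪ M={C} → {C,T} (+1)
site 0, node AJM: AM={C,T} ∩ J={C} → {C} (+0)
site 0, node OX: O={G} ∪ X={A} → {A,G} (+1)
site 0, node AJMOX: AJM={C} ∪ OX={A,G} → {A,C,G} (+1)
site 1, node AM: A={A} ∪ M={T} → {A,T} (+1)
site 1, node AJM: AM={A,T} ∪ J={C} → {A,C,T} (+1)
site 1, node OX: O={G} ∪ X={A} → {A,G} (+1)
site 1, node AJMOX: AJM={A,C,T} ∩ OX={A,G} → {A} (+0)
site 2, node AM: A={G} ∪ M={T} → {G,T} (+1)
site 2, node AJM: AM={G,T} ∩ J={G} → {G} (+0)
site 2, node OX: O={A} ∪ X={T} → {A,T} (+1)
site 2, node AJMOX: AJM={G} ∪ OX={A,T} → {A,G,T} (+1)
per-site changes: [3, 3, 3]; total = 9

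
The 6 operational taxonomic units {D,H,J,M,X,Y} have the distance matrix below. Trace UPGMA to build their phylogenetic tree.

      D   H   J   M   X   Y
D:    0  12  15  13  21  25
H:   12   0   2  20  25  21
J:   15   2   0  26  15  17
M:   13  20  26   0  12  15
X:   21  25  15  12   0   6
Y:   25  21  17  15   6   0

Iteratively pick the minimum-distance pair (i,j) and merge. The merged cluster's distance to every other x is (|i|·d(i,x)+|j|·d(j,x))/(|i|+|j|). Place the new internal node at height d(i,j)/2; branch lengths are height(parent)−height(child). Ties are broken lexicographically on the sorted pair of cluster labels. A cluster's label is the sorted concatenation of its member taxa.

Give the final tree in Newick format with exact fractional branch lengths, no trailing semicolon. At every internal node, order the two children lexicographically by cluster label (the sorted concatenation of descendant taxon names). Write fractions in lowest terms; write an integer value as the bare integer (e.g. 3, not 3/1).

(((D:13/2,M:13/2):21/8,(H:1,J:1):65/8):5/16,(X:3,Y:3):103/16)

step 1: merge (H,J) at d=2; branch lengths H→1, J→1; new cluster HJ
  updated: d(D,HJ)=27/2, d(HJ,M)=23, d(HJ,X)=20, d(HJ,Y)=19
step 2: merge (X,Y) at d=6; branch lengths X→3, Y→3; new cluster XY
  updated: d(D,XY)=23, d(HJ,XY)=39/2, d(M,XY)=27/2
step 3: merge (D,M) at d=13; branch lengths D→13/2, M→13/2; new cluster DM
  updated: d(DM,HJ)=73/4, d(DM,XY)=73/4
step 4: merge (DM,HJ) at d=73/4; branch lengths DM→21/8, HJ→65/8; new cluster DHJM
  updated: d(DHJM,XY)=151/8
step 5: merge (DHJM,XY) at d=151/8; branch lengths DHJM→5/16, XY→103/16; new cluster DHJMXY
final tree: (((D:13/2,M:13/2):21/8,(H:1,J:1):65/8):5/16,(X:3,Y:3):103/16)
total length: 77/2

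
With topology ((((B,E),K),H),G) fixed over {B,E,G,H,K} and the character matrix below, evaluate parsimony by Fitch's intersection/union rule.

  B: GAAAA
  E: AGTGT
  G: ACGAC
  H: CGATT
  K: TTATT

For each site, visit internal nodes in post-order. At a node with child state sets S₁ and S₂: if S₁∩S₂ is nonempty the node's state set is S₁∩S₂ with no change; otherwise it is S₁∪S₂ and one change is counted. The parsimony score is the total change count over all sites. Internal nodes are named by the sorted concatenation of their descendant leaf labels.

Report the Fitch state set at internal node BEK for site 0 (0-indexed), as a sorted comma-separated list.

[col 0] BE: children B:{G}, E:{A} ∪→ {A,G}; cost 1
[col 0] BEK: children BE:{A,G}, K:{T} ∪→ {A,G,T}; cost 1
[col 0] BEHK: children BEK:{A,G,T}, H:{C} ∪→ {A,C,G,T}; cost 1
[col 0] BEGHK: children BEHK:{A,C,G,T}, G:{A} ∩→ {A}; cost 0
[col 1] BE: children B:{A}, E:{G} ∪→ {A,G}; cost 1
[col 1] BEK: children BE:{A,G}, K:{T} ∪→ {A,G,T}; cost 1
[col 1] BEHK: children BEK:{A,G,T}, H:{G} ∩→ {G}; cost 0
[col 1] BEGHK: children BEHK:{G}, G:{C} ∪→ {C,G}; cost 1
[col 2] BE: children B:{A}, E:{T} ∪→ {A,T}; cost 1
[col 2] BEK: children BE:{A,T}, K:{A} ∩→ {A}; cost 0
[col 2] BEHK: children BEK:{A}, H:{A} ∩→ {A}; cost 0
[col 2] BEGHK: children BEHK:{A}, G:{G} ∪→ {A,G}; cost 1
[col 3] BE: children B:{A}, E:{G} ∪→ {A,G}; cost 1
[col 3] BEK: children BE:{A,G}, K:{T} ∪→ {A,G,T}; cost 1
[col 3] BEHK: children BEK:{A,G,T}, H:{T} ∩→ {T}; cost 0
[col 3] BEGHK: children BEHK:{T}, G:{A} ∪→ {A,T}; cost 1
[col 4] BE: children B:{A}, E:{T} ∪→ {A,T}; cost 1
[col 4] BEK: children BE:{A,T}, K:{T} ∩→ {T}; cost 0
[col 4] BEHK: children BEK:{T}, H:{T} ∩→ {T}; cost 0
[col 4] BEGHK: children BEHK:{T}, G:{C} ∪→ {C,T}; cost 1
per-site changes: [3, 3, 2, 3, 2]; total = 13

A,G,T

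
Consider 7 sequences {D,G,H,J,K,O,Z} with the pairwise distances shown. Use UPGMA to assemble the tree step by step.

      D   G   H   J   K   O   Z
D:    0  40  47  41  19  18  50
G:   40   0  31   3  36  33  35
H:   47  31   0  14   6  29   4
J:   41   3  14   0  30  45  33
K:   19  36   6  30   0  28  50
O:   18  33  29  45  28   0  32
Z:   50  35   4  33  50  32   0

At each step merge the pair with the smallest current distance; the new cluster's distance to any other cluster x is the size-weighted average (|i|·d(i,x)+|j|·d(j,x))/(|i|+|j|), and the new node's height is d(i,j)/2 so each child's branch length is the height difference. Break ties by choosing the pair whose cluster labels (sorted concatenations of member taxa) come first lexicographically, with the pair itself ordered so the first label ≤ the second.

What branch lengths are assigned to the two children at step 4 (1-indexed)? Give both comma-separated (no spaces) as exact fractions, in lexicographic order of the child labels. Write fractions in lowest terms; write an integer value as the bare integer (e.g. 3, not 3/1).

1. join G+J (d=3) ⇒ GJ; edges |G|=3/2, |J|=3/2
  updated: d(D,GJ)=81/2, d(GJ,H)=45/2, d(GJ,K)=33, d(GJ,O)=39, d(GJ,Z)=34
2. join H+Z (d=4) ⇒ HZ; edges |H|=2, |Z|=2
  updated: d(D,HZ)=97/2, d(GJ,HZ)=113/4, d(HZ,K)=28, d(HZ,O)=61/2
3. join D+O (d=18) ⇒ DO; edges |D|=9, |O|=9
  updated: d(DO,GJ)=159/4, d(DO,HZ)=79/2, d(DO,K)=47/2
4. join DO+K (d=47/2) ⇒ DKO; edges |DO|=11/4, |K|=47/4
  updated: d(DKO,GJ)=75/2, d(DKO,HZ)=107/3
5. join GJ+HZ (d=113/4) ⇒ GHJZ; edges |GJ|=101/8, |HZ|=97/8
  updated: d(DKO,GHJZ)=439/12
6. join DKO+GHJZ (d=439/12) ⇒ DGHJKOZ; edges |DKO|=157/24, |GHJZ|=25/6
final tree: (((D:9,O:9):11/4,K:47/4):157/24,((G:3/2,J:3/2):101/8,(H:2,Z:2):97/8):25/6)
total length: 1799/24

11/4,47/4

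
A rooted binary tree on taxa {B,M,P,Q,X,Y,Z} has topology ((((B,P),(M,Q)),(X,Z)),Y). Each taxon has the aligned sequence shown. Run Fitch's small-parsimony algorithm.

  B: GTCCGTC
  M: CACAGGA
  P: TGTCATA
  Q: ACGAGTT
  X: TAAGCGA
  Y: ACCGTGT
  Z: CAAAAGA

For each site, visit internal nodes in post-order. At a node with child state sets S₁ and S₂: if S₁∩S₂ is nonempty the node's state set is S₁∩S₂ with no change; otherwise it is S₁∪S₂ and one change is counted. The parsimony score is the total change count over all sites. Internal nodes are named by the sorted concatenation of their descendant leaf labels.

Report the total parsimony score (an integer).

24

site 0, node BP: B={G} ∪ P={T} → {G,T} (+1)
site 0, node MQ: M={C} ∪ Q={A} → {A,C} (+1)
site 0, node BMPQ: BP={G,T} ∪ MQ={A,C} → {A,C,G,T} (+1)
site 0, node XZ: X={T} ∪ Z={C} → {C,T} (+1)
site 0, node BMPQXZ: BMPQ={A,C,G,T} ∩ XZ={C,T} → {C,T} (+0)
site 0, node BMPQXYZ: BMPQXZ={C,T} ∪ Y={A} → {A,C,T} (+1)
site 1, node BP: B={T} ∪ P={G} → {G,T} (+1)
site 1, node MQ: M={A} ∪ Q={C} → {A,C} (+1)
site 1, node BMPQ: BP={G,T} ∪ MQ={A,C} → {A,C,G,T} (+1)
site 1, node XZ: X={A} ∩ Z={A} → {A} (+0)
site 1, node BMPQXZ: BMPQ={A,C,G,T} ∩ XZ={A} → {A} (+0)
site 1, node BMPQXYZ: BMPQXZ={A} ∪ Y={C} → {A,C} (+1)
site 2, node BP: B={C} ∪ P={T} → {C,T} (+1)
site 2, node MQ: M={C} ∪ Q={G} → {C,G} (+1)
site 2, node BMPQ: BP={C,T} ∩ MQ={C,G} → {C} (+0)
site 2, node XZ: X={A} ∩ Z={A} → {A} (+0)
site 2, node BMPQXZ: BMPQ={C} ∪ XZ={A} → {A,C} (+1)
site 2, node BMPQXYZ: BMPQXZ={A,C} ∩ Y={C} → {C} (+0)
site 3, node BP: B={C} ∩ P={C} → {C} (+0)
site 3, node MQ: M={A} ∩ Q={A} → {A} (+0)
site 3, node BMPQ: BP={C} ∪ MQ={A} → {A,C} (+1)
site 3, node XZ: X={G} ∪ Z={A} → {A,G} (+1)
site 3, node BMPQXZ: BMPQ={A,C} ∩ XZ={A,G} → {A} (+0)
site 3, node BMPQXYZ: BMPQXZ={A} ∪ Y={G} → {A,G} (+1)
site 4, node BP: B={G} ∪ P={A} → {A,G} (+1)
site 4, node MQ: M={G} ∩ Q={G} → {G} (+0)
site 4, node BMPQ: BP={A,G} ∩ MQ={G} → {G} (+0)
site 4, node XZ: X={C} ∪ Z={A} → {A,C} (+1)
site 4, node BMPQXZ: BMPQ={G} ∪ XZ={A,C} → {A,C,G} (+1)
site 4, node BMPQXYZ: BMPQXZ={A,C,G} ∪ Y={T} → {A,C,G,T} (+1)
site 5, node BP: B={T} ∩ P={T} → {T} (+0)
site 5, node MQ: M={G} ∪ Q={T} → {G,T} (+1)
site 5, node BMPQ: BP={T} ∩ MQ={G,T} → {T} (+0)
site 5, node XZ: X={G} ∩ Z={G} → {G} (+0)
site 5, node BMPQXZ: BMPQ={T} ∪ XZ={G} → {G,T} (+1)
site 5, node BMPQXYZ: BMPQXZ={G,T} ∩ Y={G} → {G} (+0)
site 6, node BP: B={C} ∪ P={A} → {A,C} (+1)
site 6, node MQ: M={A} ∪ Q={T} → {A,T} (+1)
site 6, node BMPQ: BP={A,C} ∩ MQ={A,T} → {A} (+0)
site 6, node XZ: X={A} ∩ Z={A} → {A} (+0)
site 6, node BMPQXZ: BMPQ={A} ∩ XZ={A} → {A} (+0)
site 6, node BMPQXYZ: BMPQXZ={A} ∪ Y={T} → {A,T} (+1)
per-site changes: [5, 4, 3, 3, 4, 2, 3]; total = 24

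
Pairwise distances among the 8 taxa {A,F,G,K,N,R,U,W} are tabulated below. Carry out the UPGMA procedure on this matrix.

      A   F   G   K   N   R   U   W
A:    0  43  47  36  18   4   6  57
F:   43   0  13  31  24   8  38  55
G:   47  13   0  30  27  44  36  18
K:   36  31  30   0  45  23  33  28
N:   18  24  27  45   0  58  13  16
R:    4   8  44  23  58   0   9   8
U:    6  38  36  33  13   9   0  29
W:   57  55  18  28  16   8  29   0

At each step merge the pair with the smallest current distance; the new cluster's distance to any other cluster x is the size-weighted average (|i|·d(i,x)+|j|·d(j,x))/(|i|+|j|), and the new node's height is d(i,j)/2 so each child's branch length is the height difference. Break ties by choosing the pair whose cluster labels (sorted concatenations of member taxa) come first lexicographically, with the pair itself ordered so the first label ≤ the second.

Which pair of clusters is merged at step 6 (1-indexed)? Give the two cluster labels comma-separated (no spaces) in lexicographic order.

step 1: merge (A,R) at d=4; branch lengths A→2, R→2; new cluster AR
  updated: d(AR,F)=51/2, d(AR,G)=91/2, d(AR,K)=59/2, d(AR,N)=38, d(AR,U)=15/2, d(AR,W)=65/2
step 2: merge (AR,U) at d=15/2; branch lengths AR→7/4, U→15/4; new cluster ARU
  updated: d(ARU,F)=89/3, d(ARU,G)=127/3, d(ARU,K)=92/3, d(ARU,N)=89/3, d(ARU,W)=94/3
step 3: merge (F,G) at d=13; branch lengths F→13/2, G→13/2; new cluster FG
  updated: d(ARU,FG)=36, d(FG,K)=61/2, d(FG,N)=51/2, d(FG,W)=73/2
step 4: merge (N,W) at d=16; branch lengths N→8, W→8; new cluster NW
  updated: d(ARU,NW)=61/2, d(FG,NW)=31, d(K,NW)=73/2
step 5: merge (ARU,NW) at d=61/2; branch lengths ARU→23/2, NW→29/4; new cluster ANRUW
  updated: d(ANRUW,FG)=34, d(ANRUW,K)=33
step 6: merge (FG,K) at d=61/2; branch lengths FG→35/4, K→61/4; new cluster FGK
  updated: d(ANRUW,FGK)=101/3
step 7: merge (ANRUW,FGK) at d=101/3; branch lengths ANRUW→19/12, FGK→19/12; new cluster AFGKNRUW
final tree: ((((A:2,R:2):7/4,U:15/4):23/2,(N:8,W:8):29/4):19/12,((F:13/2,G:13/2):35/4,K:61/4):19/12)
total length: 1013/12

FG,K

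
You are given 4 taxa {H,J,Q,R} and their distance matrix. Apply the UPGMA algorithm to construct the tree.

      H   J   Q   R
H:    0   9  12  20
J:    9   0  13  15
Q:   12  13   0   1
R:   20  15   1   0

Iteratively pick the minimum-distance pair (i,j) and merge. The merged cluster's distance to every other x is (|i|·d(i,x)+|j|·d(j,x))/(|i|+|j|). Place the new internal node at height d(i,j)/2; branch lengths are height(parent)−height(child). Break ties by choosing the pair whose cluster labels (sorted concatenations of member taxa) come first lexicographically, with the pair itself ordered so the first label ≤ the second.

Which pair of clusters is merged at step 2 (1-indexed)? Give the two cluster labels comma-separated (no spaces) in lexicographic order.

H,J

step 1: merge (Q,R) at d=1; branch lengths Q→1/2, R→1/2; new cluster QR
  updated: d(H,QR)=16, d(J,QR)=14
step 2: merge (H,J) at d=9; branch lengths H→9/2, J→9/2; new cluster HJ
  updated: d(HJ,QR)=15
step 3: merge (HJ,QR) at d=15; branch lengths HJ→3, QR→7; new cluster HJQR
final tree: ((H:9/2,J:9/2):3,(Q:1/2,R:1/2):7)
total length: 20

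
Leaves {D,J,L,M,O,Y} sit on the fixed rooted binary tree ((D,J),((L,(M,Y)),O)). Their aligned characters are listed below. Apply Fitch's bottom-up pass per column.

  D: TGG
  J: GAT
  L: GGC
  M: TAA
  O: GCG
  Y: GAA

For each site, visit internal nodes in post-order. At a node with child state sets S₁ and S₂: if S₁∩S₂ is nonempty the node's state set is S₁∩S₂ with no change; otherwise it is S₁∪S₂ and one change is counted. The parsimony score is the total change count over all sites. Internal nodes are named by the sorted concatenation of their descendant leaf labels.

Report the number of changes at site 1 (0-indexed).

DJ@0: {T} ∪ {G} = {G,T} (union, +1)
MY@0: {T} ∪ {G} = {G,T} (union, +1)
LMY@0: {G} ∩ {G,T} = {G} (intersection, +0)
LMOY@0: {G} ∩ {G} = {G} (intersection, +0)
DJLMOY@0: {G,T} ∩ {G} = {G} (intersection, +0)
DJ@1: {G} ∪ {A} = {A,G} (union, +1)
MY@1: {A} ∩ {A} = {A} (intersection, +0)
LMY@1: {G} ∪ {A} = {A,G} (union, +1)
LMOY@1: {A,G} ∪ {C} = {A,C,G} (union, +1)
DJLMOY@1: {A,G} ∩ {A,C,G} = {A,G} (intersection, +0)
DJ@2: {G} ∪ {T} = {G,T} (union, +1)
MY@2: {A} ∩ {A} = {A} (intersection, +0)
LMY@2: {C} ∪ {A} = {A,C} (union, +1)
LMOY@2: {A,C} ∪ {G} = {A,C,G} (union, +1)
DJLMOY@2: {G,T} ∩ {A,C,G} = {G} (intersection, +0)
per-site changes: [2, 3, 3]; total = 8

3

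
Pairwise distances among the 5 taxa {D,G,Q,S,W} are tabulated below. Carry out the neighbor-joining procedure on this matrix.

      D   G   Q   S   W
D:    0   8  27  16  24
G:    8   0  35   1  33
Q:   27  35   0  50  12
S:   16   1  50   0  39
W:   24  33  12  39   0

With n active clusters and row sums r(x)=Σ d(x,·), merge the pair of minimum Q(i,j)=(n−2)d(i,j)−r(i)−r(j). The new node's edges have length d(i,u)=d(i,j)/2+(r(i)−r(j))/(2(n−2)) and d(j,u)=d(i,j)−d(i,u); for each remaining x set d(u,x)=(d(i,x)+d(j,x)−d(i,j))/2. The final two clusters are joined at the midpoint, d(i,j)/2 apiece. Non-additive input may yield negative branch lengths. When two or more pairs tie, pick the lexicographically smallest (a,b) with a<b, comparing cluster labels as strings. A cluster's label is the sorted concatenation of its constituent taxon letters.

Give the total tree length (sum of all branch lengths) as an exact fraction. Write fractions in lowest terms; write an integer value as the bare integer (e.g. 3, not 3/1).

step 1: merge (Q,W) at d=12, Q=-196; branch lengths Q→26/3, W→10/3; new cluster QW
  updated: d(D,QW)=39/2, d(G,QW)=28, d(QW,S)=77/2
step 2: merge (D,QW) at d=39/2, Q=-181/2; branch lengths D→-7/8, QW→163/8; new cluster DQW
  updated: d(DQW,G)=33/4, d(DQW,S)=35/2
step 3: merge (DQW,G) at d=33/4, Q=-107/4; branch lengths DQW→99/8, G→-33/8; new cluster DGQW
  updated: d(DGQW,S)=41/8
step 4: merge (DGQW,S) at d=41/8; branch lengths DGQW→41/16, S→41/16; new cluster DGQSW
final tree: (((D:-7/8,(Q:26/3,W:10/3):163/8):99/8,G:-33/8):41/16,S:41/16)
total length: 359/8

359/8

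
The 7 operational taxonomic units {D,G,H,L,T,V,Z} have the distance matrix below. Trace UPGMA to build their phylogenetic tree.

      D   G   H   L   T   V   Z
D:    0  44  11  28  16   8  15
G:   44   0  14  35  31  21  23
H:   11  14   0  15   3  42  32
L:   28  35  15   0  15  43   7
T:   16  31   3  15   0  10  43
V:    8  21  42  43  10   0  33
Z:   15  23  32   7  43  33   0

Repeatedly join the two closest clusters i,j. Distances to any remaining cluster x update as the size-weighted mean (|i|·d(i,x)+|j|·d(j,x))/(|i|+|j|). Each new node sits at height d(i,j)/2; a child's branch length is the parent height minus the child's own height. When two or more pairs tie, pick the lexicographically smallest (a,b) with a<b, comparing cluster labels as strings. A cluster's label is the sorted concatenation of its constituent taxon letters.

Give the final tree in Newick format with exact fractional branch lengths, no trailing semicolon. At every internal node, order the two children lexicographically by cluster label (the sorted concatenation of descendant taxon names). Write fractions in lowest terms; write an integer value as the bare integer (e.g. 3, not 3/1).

iteration 1: select H,T (d=3); attach at lengths (3/2, 3/2); label the merged cluster HT
  updated: d(D,HT)=27/2, d(G,HT)=45/2, d(HT,L)=15, d(HT,V)=26, d(HT,Z)=75/2
iteration 2: select L,Z (d=7); attach at lengths (7/2, 7/2); label the merged cluster LZ
  updated: d(D,LZ)=43/2, d(G,LZ)=29, d(HT,LZ)=105/4, d(LZ,V)=38
iteration 3: select D,V (d=8); attach at lengths (4, 4); label the merged cluster DV
  updated: d(DV,G)=65/2, d(DV,HT)=79/4, d(DV,LZ)=119/4
iteration 4: select DV,HT (d=79/4); attach at lengths (47/8, 67/8); label the merged cluster DHTV
  updated: d(DHTV,G)=55/2, d(DHTV,LZ)=28
iteration 5: select DHTV,G (d=55/2); attach at lengths (31/8, 55/4); label the merged cluster DGHTV
  updated: d(DGHTV,LZ)=141/5
iteration 6: select DGHTV,LZ (d=141/5); attach at lengths (7/20, 53/5); label the merged cluster DGHLTVZ
final tree: ((((D:4,V:4):47/8,(H:3/2,T:3/2):67/8):31/8,G:55/4):7/20,(L:7/2,Z:7/2):53/5)
total length: 2433/40

((((D:4,V:4):47/8,(H:3/2,T:3/2):67/8):31/8,G:55/4):7/20,(L:7/2,Z:7/2):53/5)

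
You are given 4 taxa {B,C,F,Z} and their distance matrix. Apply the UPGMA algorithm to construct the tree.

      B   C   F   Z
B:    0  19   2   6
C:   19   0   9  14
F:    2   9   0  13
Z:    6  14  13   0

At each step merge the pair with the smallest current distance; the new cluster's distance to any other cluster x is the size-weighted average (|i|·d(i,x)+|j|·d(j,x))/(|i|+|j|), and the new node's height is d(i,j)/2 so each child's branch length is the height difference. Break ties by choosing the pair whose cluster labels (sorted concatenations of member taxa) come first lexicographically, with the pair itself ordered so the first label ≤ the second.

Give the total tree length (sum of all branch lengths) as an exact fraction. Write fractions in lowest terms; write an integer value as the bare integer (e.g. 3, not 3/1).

79/4

1. join B+F (d=2) ⇒ BF; edges |B|=1, |F|=1
  updated: d(BF,C)=14, d(BF,Z)=19/2
2. join BF+Z (d=19/2) ⇒ BFZ; edges |BF|=15/4, |Z|=19/4
  updated: d(BFZ,C)=14
3. join BFZ+C (d=14) ⇒ BCFZ; edges |BFZ|=9/4, |C|=7
final tree: (((B:1,F:1):15/4,Z:19/4):9/4,C:7)
total length: 79/4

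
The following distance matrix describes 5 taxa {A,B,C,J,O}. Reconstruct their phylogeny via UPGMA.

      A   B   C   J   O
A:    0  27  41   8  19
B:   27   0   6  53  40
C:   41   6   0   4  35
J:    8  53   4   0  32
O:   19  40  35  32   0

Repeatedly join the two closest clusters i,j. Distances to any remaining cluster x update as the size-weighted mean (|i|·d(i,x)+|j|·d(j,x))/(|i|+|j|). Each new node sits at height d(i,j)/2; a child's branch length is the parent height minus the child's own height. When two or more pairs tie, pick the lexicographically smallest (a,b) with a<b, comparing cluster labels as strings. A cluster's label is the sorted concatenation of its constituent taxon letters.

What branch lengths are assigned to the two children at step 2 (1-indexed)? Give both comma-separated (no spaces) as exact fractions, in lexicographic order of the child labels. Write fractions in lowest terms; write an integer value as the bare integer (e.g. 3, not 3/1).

iteration 1: select C,J (d=4); attach at lengths (2, 2); label the merged cluster CJ
  updated: d(A,CJ)=49/2, d(B,CJ)=59/2, d(CJ,O)=67/2
iteration 2: select A,O (d=19); attach at lengths (19/2, 19/2); label the merged cluster AO
  updated: d(AO,B)=67/2, d(AO,CJ)=29
iteration 3: select AO,CJ (d=29); attach at lengths (5, 25/2); label the merged cluster ACJO
  updated: d(ACJO,B)=63/2
iteration 4: select ACJO,B (d=63/2); attach at lengths (5/4, 63/4); label the merged cluster ABCJO
final tree: (((A:19/2,O:19/2):5,(C:2,J:2):25/2):5/4,B:63/4)
total length: 115/2

19/2,19/2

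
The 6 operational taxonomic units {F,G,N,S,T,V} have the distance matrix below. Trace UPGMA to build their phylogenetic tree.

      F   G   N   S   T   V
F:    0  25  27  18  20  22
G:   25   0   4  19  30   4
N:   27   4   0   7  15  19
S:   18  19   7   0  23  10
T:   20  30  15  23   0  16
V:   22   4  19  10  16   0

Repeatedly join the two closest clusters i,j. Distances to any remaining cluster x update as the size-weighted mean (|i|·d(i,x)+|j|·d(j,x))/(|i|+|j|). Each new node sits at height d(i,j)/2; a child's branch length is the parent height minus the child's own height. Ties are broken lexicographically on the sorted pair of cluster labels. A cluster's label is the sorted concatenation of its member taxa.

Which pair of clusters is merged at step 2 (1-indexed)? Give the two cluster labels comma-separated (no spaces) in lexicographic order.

S,V

1. join G+N (d=4) ⇒ GN; edges |G|=2, |N|=2
  updated: d(F,GN)=26, d(GN,S)=13, d(GN,T)=45/2, d(GN,V)=23/2
2. join S+V (d=10) ⇒ SV; edges |S|=5, |V|=5
  updated: d(F,SV)=20, d(GN,SV)=49/4, d(SV,T)=39/2
3. join GN+SV (d=49/4) ⇒ GNSV; edges |GN|=33/8, |SV|=9/8
  updated: d(F,GNSV)=23, d(GNSV,T)=21
4. join F+T (d=20) ⇒ FT; edges |F|=10, |T|=10
  updated: d(FT,GNSV)=22
5. join FT+GNSV (d=22) ⇒ FGNSTV; edges |FT|=1, |GNSV|=39/8
final tree: ((F:10,T:10):1,((G:2,N:2):33/8,(S:5,V:5):9/8):39/8)
total length: 361/8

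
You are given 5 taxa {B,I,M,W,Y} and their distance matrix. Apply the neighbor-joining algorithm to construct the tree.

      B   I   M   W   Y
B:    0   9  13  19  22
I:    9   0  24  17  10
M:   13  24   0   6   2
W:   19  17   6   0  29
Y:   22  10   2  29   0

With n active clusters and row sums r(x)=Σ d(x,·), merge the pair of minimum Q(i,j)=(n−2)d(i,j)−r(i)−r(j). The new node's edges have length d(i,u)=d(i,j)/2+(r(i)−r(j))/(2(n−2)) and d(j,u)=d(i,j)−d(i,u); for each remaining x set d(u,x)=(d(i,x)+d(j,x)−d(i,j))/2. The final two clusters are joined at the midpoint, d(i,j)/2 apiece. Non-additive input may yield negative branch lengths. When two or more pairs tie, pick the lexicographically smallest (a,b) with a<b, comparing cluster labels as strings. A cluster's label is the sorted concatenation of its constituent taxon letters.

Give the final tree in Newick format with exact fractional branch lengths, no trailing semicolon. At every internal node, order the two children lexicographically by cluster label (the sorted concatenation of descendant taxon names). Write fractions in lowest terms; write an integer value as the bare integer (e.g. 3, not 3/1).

(((B:41/8,I:31/8):35/8,(M:-2,Y:4):59/8):73/16,W:73/16)

1. join M+Y (d=2, Q=-102) ⇒ MY; edges |M|=-2, |Y|=4
  updated: d(B,MY)=33/2, d(I,MY)=16, d(MY,W)=33/2
2. join B+I (d=9, Q=-137/2) ⇒ BI; edges |B|=41/8, |I|=31/8
  updated: d(BI,MY)=47/4, d(BI,W)=27/2
3. join BI+MY (d=47/4, Q=-167/4) ⇒ BIMY; edges |BI|=35/8, |MY|=59/8
  updated: d(BIMY,W)=73/8
4. join BIMY+W (d=73/8) ⇒ BIMWY; edges |BIMY|=73/16, |W|=73/16
final tree: (((B:41/8,I:31/8):35/8,(M:-2,Y:4):59/8):73/16,W:73/16)
total length: 255/8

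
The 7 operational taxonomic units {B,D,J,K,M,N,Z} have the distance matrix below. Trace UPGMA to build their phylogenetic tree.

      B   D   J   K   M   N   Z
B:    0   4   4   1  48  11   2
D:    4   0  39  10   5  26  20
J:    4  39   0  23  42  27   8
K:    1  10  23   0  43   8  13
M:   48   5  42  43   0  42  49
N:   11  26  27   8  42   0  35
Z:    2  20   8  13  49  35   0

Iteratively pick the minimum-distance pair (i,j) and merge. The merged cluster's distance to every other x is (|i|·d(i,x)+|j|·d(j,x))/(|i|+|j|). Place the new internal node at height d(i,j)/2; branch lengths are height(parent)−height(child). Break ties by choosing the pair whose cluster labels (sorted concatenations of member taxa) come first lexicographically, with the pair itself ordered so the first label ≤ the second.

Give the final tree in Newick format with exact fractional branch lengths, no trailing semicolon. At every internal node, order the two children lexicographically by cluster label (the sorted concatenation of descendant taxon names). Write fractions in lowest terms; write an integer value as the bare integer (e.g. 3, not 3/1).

iteration 1: select B,K (d=1); attach at lengths (1/2, 1/2); label the merged cluster BK
  updated: d(BK,D)=7, d(BK,J)=27/2, d(BK,M)=91/2, d(BK,N)=19/2, d(BK,Z)=15/2
iteration 2: select D,M (d=5); attach at lengths (5/2, 5/2); label the merged cluster DM
  updated: d(BK,DM)=105/4, d(DM,J)=81/2, d(DM,N)=34, d(DM,Z)=69/2
iteration 3: select BK,Z (d=15/2); attach at lengths (13/4, 15/4); label the merged cluster BKZ
  updated: d(BKZ,DM)=29, d(BKZ,J)=35/3, d(BKZ,N)=18
iteration 4: select BKZ,J (d=35/3); attach at lengths (25/12, 35/6); label the merged cluster BJKZ
  updated: d(BJKZ,DM)=255/8, d(BJKZ,N)=81/4
iteration 5: select BJKZ,N (d=81/4); attach at lengths (103/24, 81/8); label the merged cluster BJKNZ
  updated: d(BJKNZ,DM)=323/10
iteration 6: select BJKNZ,DM (d=323/10); attach at lengths (241/40, 273/20); label the merged cluster BDJKMNZ
final tree: (((((B:1/2,K:1/2):13/4,Z:15/4):25/12,J:35/6):103/24,N:81/8):241/40,(D:5/2,M:5/2):273/20)
total length: 6601/120

(((((B:1/2,K:1/2):13/4,Z:15/4):25/12,J:35/6):103/24,N:81/8):241/40,(D:5/2,M:5/2):273/20)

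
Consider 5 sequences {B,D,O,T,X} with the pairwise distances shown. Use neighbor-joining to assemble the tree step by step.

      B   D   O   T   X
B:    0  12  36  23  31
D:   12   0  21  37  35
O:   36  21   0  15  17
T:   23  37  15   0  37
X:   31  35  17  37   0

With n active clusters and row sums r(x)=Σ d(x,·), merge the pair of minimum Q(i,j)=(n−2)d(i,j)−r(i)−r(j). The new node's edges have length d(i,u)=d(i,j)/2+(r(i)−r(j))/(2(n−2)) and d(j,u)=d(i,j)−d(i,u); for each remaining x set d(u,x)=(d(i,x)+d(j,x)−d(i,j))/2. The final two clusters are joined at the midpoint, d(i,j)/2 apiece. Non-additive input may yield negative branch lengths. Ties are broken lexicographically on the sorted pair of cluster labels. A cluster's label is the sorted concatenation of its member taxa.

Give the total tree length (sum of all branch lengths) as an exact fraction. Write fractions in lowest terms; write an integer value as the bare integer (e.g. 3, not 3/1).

463/8

step 1: merge (B,D) at d=12, Q=-171; branch lengths B→11/2, D→13/2; new cluster BD
  updated: d(BD,O)=45/2, d(BD,T)=24, d(BD,X)=27
step 2: merge (BD,T) at d=24, Q=-203/2; branch lengths BD→91/8, T→101/8; new cluster BDT
  updated: d(BDT,O)=27/4, d(BDT,X)=20
step 3: merge (BDT,O) at d=27/4, Q=-175/4; branch lengths BDT→39/8, O→15/8; new cluster BDOT
  updated: d(BDOT,X)=121/8
step 4: merge (BDOT,X) at d=121/8; branch lengths BDOT→121/16, X→121/16; new cluster BDOTX
final tree: ((((B:11/2,D:13/2):91/8,T:101/8):39/8,O:15/8):121/16,X:121/16)
total length: 463/8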